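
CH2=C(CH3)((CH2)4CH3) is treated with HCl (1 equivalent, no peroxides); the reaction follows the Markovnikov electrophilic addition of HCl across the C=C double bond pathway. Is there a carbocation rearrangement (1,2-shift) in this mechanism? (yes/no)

no

The first-formed carbocation is tertiary.
No single 1,2-shift to an adjacent carbon would produce a more-substituted cation than the one already present, so no rearrangement occurs.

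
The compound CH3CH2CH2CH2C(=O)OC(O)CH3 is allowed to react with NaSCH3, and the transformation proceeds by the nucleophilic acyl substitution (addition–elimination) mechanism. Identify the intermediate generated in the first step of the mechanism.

tetrahedral intermediate

Step 1: Nucleophilic addition of CH3S⁻ to the acyl carbon breaks the π(C=O) bond and yields a tetrahedral, anionic intermediate.
After step 1 the species present is a tetrahedral intermediate.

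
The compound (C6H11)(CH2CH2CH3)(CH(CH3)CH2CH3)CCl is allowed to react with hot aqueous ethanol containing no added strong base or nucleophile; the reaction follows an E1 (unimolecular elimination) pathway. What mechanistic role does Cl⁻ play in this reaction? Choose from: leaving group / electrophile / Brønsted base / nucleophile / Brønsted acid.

Step 1: Rate-determining heterolysis of the C–Cl bond gives Cl⁻ and a tertiary carbocation.
Cl⁻ departs with both electrons of the breaking σ-bond — that is the definition of a leaving group.

leaving group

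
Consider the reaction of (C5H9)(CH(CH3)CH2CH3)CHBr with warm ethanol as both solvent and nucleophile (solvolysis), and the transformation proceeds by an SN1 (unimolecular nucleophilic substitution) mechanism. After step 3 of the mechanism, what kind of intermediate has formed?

Step 1: Unassisted departure of Br⁻ (taking the C–Br bonding pair) generates a secondary carbocation.
Step 2: A hydride (H with its bonding pair) migrates from the adjacent cyclopentyl carbon to the cationic centre — a 1,2-hydride shift — upgrading the secondary cation to a tertiary one.
Step 3: A lone pair on the oxygen of CH3CH2OH attacks the carbocation, forming a new C–O σ-bond and an oxonium ion.
After step 3 the species present is an oxonium ion.

oxonium ion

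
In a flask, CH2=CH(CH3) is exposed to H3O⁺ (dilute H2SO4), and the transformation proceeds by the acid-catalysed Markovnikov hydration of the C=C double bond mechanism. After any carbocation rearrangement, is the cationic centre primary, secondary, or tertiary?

secondary

Step 1: The π electrons of the C=C bond attack a proton of H3O⁺; Markovnikov addition places the new C–H on the less-substituted alkene carbon, so the positive charge ends up on the more-substituted carbon — a secondary carbocation. H2O is released.
No single 1,2-shift to an adjacent carbon would give a more-substituted cation, so no rearrangement occurs.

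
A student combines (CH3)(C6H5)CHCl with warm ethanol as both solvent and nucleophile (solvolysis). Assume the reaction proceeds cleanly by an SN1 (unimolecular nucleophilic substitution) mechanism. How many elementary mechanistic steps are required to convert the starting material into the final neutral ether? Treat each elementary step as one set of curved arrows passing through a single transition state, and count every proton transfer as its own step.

3

Step 1: The C–Cl bond breaks with both electrons going to the chloride; Cl⁻ leaves and a secondary carbocation remains.
(No 1,2-shift: no single shift to an adjacent carbon would give a more stable cation.)
Step 2: Nucleophilic capture: the oxygen of CH3CH2OH bonds to the cationic carbon, producing an oxonium-ion intermediate.
Step 3: Deprotonation of the oxonium oxygen by solvent ethanol yields the neutral ether.
Total: 3 elementary steps.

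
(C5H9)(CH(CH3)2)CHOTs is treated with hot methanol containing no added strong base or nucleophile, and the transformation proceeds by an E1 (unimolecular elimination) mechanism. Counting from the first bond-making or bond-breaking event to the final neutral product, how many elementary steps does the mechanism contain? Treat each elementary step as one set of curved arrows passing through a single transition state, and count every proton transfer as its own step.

3

Step 1: Ionisation: the C–O σ-bond cleaves heterolytically; both bonding electrons depart with TsO⁻, leaving a secondary carbocation at the α-carbon.
Step 2: A hydride (H with its bonding pair) migrates from the adjacent cyclopentyl carbon to the cationic centre — a 1,2-hydride shift — upgrading the secondary cation to a tertiary one.
Step 3: A methanol molecule (solvent) deprotonates a β-carbon; as the C–H bond breaks, those electrons form the new alkene π bond.
Total: 3 elementary steps.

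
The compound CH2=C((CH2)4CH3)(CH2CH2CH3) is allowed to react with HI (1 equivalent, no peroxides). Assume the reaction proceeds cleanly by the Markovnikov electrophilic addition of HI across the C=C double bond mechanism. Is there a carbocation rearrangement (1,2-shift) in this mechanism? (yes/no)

no

The first-formed carbocation is tertiary.
No single 1,2-shift to an adjacent carbon would produce a more-substituted cation than the one already present, so no rearrangement occurs.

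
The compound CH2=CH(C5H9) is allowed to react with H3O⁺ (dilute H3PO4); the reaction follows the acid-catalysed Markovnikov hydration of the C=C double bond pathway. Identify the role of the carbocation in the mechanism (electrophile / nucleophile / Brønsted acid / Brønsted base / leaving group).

Step 3: Nucleophilic capture of the cation by H2O produces the protonated alcohol (an oxonium ion).
The carbocation accepts an electron pair into an empty or π* orbital — it is the electrophile.

electrophile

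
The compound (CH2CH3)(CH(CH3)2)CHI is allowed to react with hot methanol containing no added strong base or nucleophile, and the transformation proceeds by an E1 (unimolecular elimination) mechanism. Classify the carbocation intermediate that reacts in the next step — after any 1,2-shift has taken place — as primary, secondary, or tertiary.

tertiary

Step 1: Ionisation: the C–I σ-bond cleaves heterolytically; both bonding electrons depart with I⁻, leaving a secondary carbocation at the α-carbon.
Step 2: Carbocation rearrangement: a 1,2-hydride shift from the adjacent isopropyl carbon converts the initially-formed secondary cation into the more stable tertiary cation.
The cation rearranges from secondary to tertiary via a 1,2-hydride shift from the adjacent isopropyl carbon; the tertiary cation is what reacts next.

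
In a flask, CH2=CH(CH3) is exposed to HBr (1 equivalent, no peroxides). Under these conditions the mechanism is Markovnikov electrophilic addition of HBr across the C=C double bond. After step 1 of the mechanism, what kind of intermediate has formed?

Step 1: Electrophilic addition begins with the π(C=C) electrons forming a bond to the proton of HBr. Following Markovnikov's rule, the resulting cation is secondary. The H–Br bond breaks heterolytically, releasing Br⁻.
After step 1 the species present is a secondary carbocation.

secondary carbocation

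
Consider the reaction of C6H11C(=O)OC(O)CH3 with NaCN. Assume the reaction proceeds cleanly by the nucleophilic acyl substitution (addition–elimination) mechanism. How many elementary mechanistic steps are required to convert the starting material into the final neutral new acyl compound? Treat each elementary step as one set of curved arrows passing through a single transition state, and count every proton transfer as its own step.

2

Step 1: CN⁻ adds to the carbonyl carbon; the C=O π electrons shift onto oxygen and a tetrahedral alkoxide intermediate forms.
Step 2: Collapse of the tetrahedral intermediate: the alkoxide oxygen pushes its lone pair back to re-form C=O while CH3CO2⁻ leaves.
Total: 2 elementary steps.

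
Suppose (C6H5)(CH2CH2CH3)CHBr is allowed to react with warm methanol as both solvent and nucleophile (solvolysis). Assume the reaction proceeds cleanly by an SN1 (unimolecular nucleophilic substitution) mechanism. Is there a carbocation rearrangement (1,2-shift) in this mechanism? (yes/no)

The first-formed carbocation is secondary.
No single 1,2-shift to an adjacent carbon would produce a more-substituted cation than the one already present, so no rearrangement occurs.

no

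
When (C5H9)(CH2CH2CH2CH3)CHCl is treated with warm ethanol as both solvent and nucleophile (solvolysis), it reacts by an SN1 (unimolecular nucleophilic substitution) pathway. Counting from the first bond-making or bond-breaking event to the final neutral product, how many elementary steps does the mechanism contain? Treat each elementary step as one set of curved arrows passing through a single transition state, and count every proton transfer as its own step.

Step 1: Rate-determining heterolysis of the C–Cl bond gives Cl⁻ and a secondary carbocation.
Step 2: A 1,2-hydride shift from the adjacent cyclopentyl carbon moves the positive charge from the secondary centre to an adjacent carbon, generating a more stable tertiary carbocation.
Step 3: A lone pair on the oxygen of CH3CH2OH attacks the carbocation, forming a new C–O σ-bond and an oxonium ion.
Step 4: Proton transfer from the O–H of the oxonium ion to a solvent molecule delivers the neutral ether.
Total: 4 elementary steps.

4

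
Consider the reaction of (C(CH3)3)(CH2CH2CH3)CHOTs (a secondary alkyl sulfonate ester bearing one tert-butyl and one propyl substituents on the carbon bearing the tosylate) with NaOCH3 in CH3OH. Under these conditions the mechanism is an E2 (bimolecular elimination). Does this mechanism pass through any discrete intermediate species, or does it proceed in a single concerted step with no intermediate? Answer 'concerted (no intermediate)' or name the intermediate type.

Concerted anti-periplanar elimination: CH3O⁻ abstracts a β-H while TsO⁻ leaves, and the C–H electrons become the new C=C π bond — all in a single transition state.
All bond changes occur in one transition state; no discrete intermediate is formed.

concerted (no intermediate)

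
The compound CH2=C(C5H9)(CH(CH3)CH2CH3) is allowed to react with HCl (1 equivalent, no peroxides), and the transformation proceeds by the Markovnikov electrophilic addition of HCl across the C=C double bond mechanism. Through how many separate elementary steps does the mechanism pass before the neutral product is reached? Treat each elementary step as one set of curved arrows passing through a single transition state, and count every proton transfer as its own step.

Step 1: Electrophilic addition begins with the π(C=C) electrons forming a bond to the proton of HCl. Following Markovnikov's rule, the resulting cation is tertiary. The H–Cl bond breaks heterolytically, releasing Cl⁻.
(No 1,2-shift: no single shift to an adjacent carbon would give a more stable cation.)
Step 2: Cl⁻ captures the cation: a lone pair on Cl⁻ fills the empty p orbital, producing the alkyl halide product.
Total: 2 elementary steps.

2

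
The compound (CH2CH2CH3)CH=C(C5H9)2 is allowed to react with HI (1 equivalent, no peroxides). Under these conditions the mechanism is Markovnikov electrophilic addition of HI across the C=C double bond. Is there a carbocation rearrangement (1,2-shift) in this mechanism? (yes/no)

no

The first-formed carbocation is tertiary.
No single 1,2-shift to an adjacent carbon would produce a more-substituted cation than the one already present, so no rearrangement occurs.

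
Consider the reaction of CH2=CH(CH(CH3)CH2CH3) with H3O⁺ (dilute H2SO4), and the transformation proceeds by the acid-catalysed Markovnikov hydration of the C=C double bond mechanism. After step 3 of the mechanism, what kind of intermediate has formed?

Step 1: Protonation of the alkene by H3O⁺: the π bond acts as the nucleophile and picks up H⁺, giving the more stable (Markovnikov) secondary carbocation. H2O is released.
Step 2: A 1,2-hydride shift from the adjacent sec-butyl carbon moves the positive charge from the secondary centre to an adjacent carbon, generating a more stable tertiary carbocation.
Step 3: Water acts as the nucleophile: an oxygen lone pair bonds to the cationic carbon, giving an oxonium-ion intermediate.
After step 3 the species present is an oxonium ion.

oxonium ion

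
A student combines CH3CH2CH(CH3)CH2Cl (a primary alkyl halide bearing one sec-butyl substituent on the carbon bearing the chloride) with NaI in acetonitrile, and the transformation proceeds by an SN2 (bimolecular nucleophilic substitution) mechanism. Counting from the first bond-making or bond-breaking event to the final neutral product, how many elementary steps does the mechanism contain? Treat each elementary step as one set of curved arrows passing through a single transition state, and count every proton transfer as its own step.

1

Step 1: Backside attack by I⁻ on the carbon bearing the chloride: the new C–I bond forms as the C–Cl bond breaks, with Walden inversion at carbon.
Total: 1 elementary step.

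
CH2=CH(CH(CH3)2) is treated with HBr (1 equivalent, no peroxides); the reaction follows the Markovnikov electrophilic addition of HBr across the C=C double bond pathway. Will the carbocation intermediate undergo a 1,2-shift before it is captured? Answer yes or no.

yes

The first-formed carbocation is secondary.
The adjacent isopropyl carbon already bears 2 other carbon substituents and has a hydrogen to migrate; after a 1,2-hydride shift from that carbon the positive charge sits on a tertiary centre.
Tertiary is more stable than secondary, so the shift occurs.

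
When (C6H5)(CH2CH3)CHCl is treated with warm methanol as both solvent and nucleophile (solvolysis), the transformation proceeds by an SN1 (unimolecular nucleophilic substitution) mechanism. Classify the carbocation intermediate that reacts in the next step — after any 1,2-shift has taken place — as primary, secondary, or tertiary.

Step 1: Unassisted departure of Cl⁻ (taking the C–Cl bonding pair) generates a secondary carbocation.
No single 1,2-shift to an adjacent carbon would give a more-substituted cation, so no rearrangement occurs.

secondary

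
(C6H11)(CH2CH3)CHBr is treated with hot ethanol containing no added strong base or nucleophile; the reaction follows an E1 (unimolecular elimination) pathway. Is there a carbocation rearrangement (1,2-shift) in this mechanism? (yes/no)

yes

The first-formed carbocation is secondary.
The adjacent cyclohexyl carbon already bears 2 other carbon substituents and has a hydrogen to migrate; after a 1,2-hydride shift from that carbon the positive charge sits on a tertiary centre.
Tertiary is more stable than secondary, so the shift occurs.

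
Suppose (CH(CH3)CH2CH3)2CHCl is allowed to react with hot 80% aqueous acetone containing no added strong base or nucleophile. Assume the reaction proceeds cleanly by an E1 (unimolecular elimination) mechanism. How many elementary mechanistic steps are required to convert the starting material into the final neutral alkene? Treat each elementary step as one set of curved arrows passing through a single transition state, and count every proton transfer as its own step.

3

Step 1: Ionisation: the C–Cl σ-bond cleaves heterolytically; both bonding electrons depart with Cl⁻, leaving a secondary carbocation at the α-carbon.
Step 2: A 1,2-hydride shift from the adjacent sec-butyl carbon moves the positive charge from the secondary centre to an adjacent carbon, generating a more stable tertiary carbocation.
Step 3: A water molecule (solvent) deprotonates a β-carbon; as the C–H bond breaks, those electrons form the new alkene π bond.
Total: 3 elementary steps.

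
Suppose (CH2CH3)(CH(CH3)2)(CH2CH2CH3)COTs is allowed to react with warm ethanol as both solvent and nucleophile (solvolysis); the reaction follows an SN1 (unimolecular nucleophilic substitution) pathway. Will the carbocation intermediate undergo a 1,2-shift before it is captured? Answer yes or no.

The first-formed carbocation is tertiary.
No single 1,2-shift to an adjacent carbon would produce a more-substituted cation than the one already present, so no rearrangement occurs.

no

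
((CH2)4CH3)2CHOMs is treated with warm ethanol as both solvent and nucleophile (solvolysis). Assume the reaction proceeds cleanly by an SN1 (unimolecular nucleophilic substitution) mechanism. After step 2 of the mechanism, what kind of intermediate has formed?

Step 1: Ionisation: the C–O σ-bond cleaves heterolytically; both bonding electrons depart with MsO⁻, leaving a secondary carbocation at the α-carbon.
Step 2: Nucleophilic capture: the oxygen of CH3CH2OH bonds to the cationic carbon, producing an oxonium-ion intermediate.
After step 2 the species present is an oxonium ion.

oxonium ion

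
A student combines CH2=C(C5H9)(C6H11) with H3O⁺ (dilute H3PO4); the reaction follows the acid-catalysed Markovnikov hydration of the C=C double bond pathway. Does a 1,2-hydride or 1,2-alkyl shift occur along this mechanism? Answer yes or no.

The first-formed carbocation is tertiary.
No single 1,2-shift to an adjacent carbon would produce a more-substituted cation than the one already present, so no rearrangement occurs.

no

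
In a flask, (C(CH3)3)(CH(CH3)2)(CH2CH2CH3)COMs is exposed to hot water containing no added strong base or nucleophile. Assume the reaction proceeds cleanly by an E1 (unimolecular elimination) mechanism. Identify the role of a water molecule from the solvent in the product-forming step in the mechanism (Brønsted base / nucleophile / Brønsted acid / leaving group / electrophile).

Brønsted base

Step 2: Loss of a β-proton to a water molecule of the solvent: the C–H bonding pair collapses toward the cationic carbon to form the C=C π bond, yielding the alkene.
A water molecule from the solvent in the product-forming step accepts a proton in a proton-transfer step — a Brønsted base.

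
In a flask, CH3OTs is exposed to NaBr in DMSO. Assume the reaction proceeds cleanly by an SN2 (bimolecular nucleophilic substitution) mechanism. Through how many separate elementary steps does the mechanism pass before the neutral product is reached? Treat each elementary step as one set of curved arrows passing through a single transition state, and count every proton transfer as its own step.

Step 1: Backside attack by Br⁻ on the carbon bearing the tosylate: the new C–Br bond forms as the C–O bond breaks, with Walden inversion at carbon.
Total: 1 elementary step.

1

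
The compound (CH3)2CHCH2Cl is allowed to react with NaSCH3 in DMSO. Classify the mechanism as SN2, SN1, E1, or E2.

Conditions: a primary substrate with a strong nucleophile in the polar aprotic solvent DMSO.
These conditions are the textbook signature of the SN2 pathway.
An unhindered substrate with a strong nucleophile in a polar aprotic solvent favours one-step backside displacement.

SN2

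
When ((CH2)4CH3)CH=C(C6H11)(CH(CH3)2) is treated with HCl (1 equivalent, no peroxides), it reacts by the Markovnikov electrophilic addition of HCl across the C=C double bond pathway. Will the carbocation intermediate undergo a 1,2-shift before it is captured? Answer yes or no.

The first-formed carbocation is tertiary.
No single 1,2-shift to an adjacent carbon would produce a more-substituted cation than the one already present, so no rearrangement occurs.

no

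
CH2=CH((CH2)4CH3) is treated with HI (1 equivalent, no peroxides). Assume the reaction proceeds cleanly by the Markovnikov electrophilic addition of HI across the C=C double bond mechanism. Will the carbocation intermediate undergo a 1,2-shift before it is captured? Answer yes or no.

no

The first-formed carbocation is secondary.
No single 1,2-shift to an adjacent carbon would produce a more-substituted cation than the one already present, so no rearrangement occurs.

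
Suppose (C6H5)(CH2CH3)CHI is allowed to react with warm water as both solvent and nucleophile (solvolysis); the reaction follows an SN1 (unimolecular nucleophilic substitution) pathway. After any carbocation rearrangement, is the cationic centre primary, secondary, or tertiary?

secondary

Step 1: The C–I bond breaks with both electrons going to the iodide; I⁻ leaves and a secondary carbocation remains.
No single 1,2-shift to an adjacent carbon would give a more-substituted cation, so no rearrangement occurs.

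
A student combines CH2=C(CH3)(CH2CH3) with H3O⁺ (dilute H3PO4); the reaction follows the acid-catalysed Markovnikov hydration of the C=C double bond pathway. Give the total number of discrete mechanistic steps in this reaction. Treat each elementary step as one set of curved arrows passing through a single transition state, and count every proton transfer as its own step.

3

Step 1: Protonation of the alkene by H3O⁺: the π bond acts as the nucleophile and picks up H⁺, giving the more stable (Markovnikov) tertiary carbocation. H2O is released.
(No 1,2-shift: no single shift to an adjacent carbon would give a more stable cation.)
Step 2: Nucleophilic capture of the cation by H2O produces the protonated alcohol (an oxonium ion).
Step 3: H2O removes a proton from the oxonium oxygen, regenerating H3O⁺ and giving the neutral alcohol.
Total: 3 elementary steps.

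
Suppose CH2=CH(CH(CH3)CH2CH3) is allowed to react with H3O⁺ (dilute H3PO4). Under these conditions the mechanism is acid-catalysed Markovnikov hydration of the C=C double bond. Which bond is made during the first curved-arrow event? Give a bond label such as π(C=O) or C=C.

C–H

Step 1: Protonation of the alkene by H3O⁺: the π bond acts as the nucleophile and picks up H⁺, giving the more stable (Markovnikov) secondary carbocation. H2O is released.
The bond formed in this step is the C–H bond.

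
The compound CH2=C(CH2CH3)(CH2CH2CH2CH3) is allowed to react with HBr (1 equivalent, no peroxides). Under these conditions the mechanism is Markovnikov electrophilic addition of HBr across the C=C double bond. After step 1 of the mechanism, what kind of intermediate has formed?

tertiary carbocation

Step 1: The π electrons of the C=C bond attack a proton of HBr; Markovnikov addition places the new C–H on the less-substituted alkene carbon, so the positive charge ends up on the more-substituted carbon — a tertiary carbocation. The H–Br bond breaks heterolytically, releasing Br⁻.
After step 1 the species present is a tertiary carbocation.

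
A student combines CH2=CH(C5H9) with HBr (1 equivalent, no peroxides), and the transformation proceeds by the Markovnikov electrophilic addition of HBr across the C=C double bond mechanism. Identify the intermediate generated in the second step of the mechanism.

tertiary carbocation

Step 1: Protonation of the alkene by HBr: the π bond acts as the nucleophile and picks up H⁺, giving the more stable (Markovnikov) secondary carbocation. The H–Br bond breaks heterolytically, releasing Br⁻.
Step 2: A hydride (H with its bonding pair) migrates from the adjacent cyclopentyl carbon to the cationic centre — a 1,2-hydride shift — upgrading the secondary cation to a tertiary one.
After step 2 the species present is a tertiary carbocation.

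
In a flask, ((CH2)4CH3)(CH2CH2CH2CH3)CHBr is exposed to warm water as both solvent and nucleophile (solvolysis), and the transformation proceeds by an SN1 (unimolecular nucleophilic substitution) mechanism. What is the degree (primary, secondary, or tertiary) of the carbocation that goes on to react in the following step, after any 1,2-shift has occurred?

secondary

Step 1: The C–Br bond breaks with both electrons going to the bromide; Br⁻ leaves and a secondary carbocation remains.
No single 1,2-shift to an adjacent carbon would give a more-substituted cation, so no rearrangement occurs.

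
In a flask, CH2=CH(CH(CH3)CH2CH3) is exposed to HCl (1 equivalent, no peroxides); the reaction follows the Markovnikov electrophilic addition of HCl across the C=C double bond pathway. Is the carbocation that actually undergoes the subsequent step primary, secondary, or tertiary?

Step 1: Electrophilic addition begins with the π(C=C) electrons forming a bond to the proton of HCl. Following Markovnikov's rule, the resulting cation is secondary. The H–Cl bond breaks heterolytically, releasing Cl⁻.
Step 2: A 1,2-hydride shift from the adjacent sec-butyl carbon moves the positive charge from the secondary centre to an adjacent carbon, generating a more stable tertiary carbocation.
The cation rearranges from secondary to tertiary via a 1,2-hydride shift from the adjacent sec-butyl carbon; the tertiary cation is what reacts next.

tertiary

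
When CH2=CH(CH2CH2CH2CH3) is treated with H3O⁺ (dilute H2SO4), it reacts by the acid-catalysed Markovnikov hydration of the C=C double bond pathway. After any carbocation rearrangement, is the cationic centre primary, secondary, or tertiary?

Step 1: Protonation of the alkene by H3O⁺: the π bond acts as the nucleophile and picks up H⁺, giving the more stable (Markovnikov) secondary carbocation. H2O is released.
No single 1,2-shift to an adjacent carbon would give a more-substituted cation, so no rearrangement occurs.

secondary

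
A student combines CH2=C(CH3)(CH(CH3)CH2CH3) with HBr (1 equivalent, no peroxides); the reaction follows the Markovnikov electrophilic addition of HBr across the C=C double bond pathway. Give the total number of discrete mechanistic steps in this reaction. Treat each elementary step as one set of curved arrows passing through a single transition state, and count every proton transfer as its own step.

Step 1: Electrophilic addition begins with the π(C=C) electrons forming a bond to the proton of HBr. Following Markovnikov's rule, the resulting cation is tertiary. The H–Br bond breaks heterolytically, releasing Br⁻.
(No 1,2-shift: no single shift to an adjacent carbon would give a more stable cation.)
Step 2: The Br⁻ anion donates a lone pair to the carbocation, forming the new C–Br σ-bond and giving the neutral alkyl halide.
Total: 2 elementary steps.

2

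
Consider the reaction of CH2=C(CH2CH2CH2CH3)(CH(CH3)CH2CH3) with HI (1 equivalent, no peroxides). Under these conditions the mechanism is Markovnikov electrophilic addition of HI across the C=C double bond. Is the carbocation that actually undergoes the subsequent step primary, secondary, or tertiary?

tertiary

Step 1: The π electrons of the C=C bond attack a proton of HI; Markovnikov addition places the new C–H on the less-substituted alkene carbon, so the positive charge ends up on the more-substituted carbon — a tertiary carbocation. The H–I bond breaks heterolytically, releasing I⁻.
No single 1,2-shift to an adjacent carbon would give a more-substituted cation, so no rearrangement occurs.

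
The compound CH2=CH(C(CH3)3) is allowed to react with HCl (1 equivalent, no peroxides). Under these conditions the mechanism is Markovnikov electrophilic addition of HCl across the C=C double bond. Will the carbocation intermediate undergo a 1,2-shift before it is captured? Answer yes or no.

yes

The first-formed carbocation is secondary.
The adjacent tert-butyl carbon has no hydrogen but bears methyl groups; migration of one methyl with its bonding pair (a 1,2-methyl shift) places the charge on a tertiary centre.
Tertiary is more stable than secondary, so the shift occurs.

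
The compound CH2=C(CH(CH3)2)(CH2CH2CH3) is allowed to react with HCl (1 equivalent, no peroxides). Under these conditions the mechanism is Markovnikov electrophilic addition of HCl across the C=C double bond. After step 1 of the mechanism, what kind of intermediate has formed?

Step 1: The π electrons of the C=C bond attack a proton of HCl; Markovnikov addition places the new C–H on the less-substituted alkene carbon, so the positive charge ends up on the more-substituted carbon — a tertiary carbocation. The H–Cl bond breaks heterolytically, releasing Cl⁻.
After step 1 the species present is a tertiary carbocation.

tertiary carbocation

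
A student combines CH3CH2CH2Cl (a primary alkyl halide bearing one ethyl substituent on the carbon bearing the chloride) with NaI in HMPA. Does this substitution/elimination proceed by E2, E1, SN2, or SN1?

SN2

Conditions: a primary substrate with a strong nucleophile in the polar aprotic solvent HMPA.
These conditions are the textbook signature of the SN2 pathway.
An unhindered substrate with a strong nucleophile in a polar aprotic solvent favours one-step backside displacement.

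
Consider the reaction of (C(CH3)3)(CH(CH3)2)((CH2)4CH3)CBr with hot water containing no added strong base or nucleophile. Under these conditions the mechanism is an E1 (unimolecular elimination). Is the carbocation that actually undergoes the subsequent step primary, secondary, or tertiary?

tertiary

Step 1: The C–Br bond breaks with both electrons going to the bromide; Br⁻ leaves and a tertiary carbocation remains.
No single 1,2-shift to an adjacent carbon would give a more-substituted cation, so no rearrangement occurs.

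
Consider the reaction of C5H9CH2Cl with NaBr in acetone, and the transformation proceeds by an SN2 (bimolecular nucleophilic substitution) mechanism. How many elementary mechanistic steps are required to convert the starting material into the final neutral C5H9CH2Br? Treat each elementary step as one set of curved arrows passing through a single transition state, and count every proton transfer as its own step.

Step 1: Br⁻ attacks the back face of the α-carbon while Cl⁻ departs with the C–Cl bonding pair — a single concerted displacement through a pentacoordinate transition state.
Total: 1 elementary step.

1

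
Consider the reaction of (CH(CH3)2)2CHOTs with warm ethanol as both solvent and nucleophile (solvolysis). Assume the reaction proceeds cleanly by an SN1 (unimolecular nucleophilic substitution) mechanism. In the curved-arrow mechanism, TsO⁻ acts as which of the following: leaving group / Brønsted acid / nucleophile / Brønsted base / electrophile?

Step 1: The C–O bond breaks with both electrons going to the tosylate; TsO⁻ leaves and a secondary carbocation remains.
TsO⁻ departs with both electrons of the breaking σ-bond — that is the definition of a leaving group.

leaving group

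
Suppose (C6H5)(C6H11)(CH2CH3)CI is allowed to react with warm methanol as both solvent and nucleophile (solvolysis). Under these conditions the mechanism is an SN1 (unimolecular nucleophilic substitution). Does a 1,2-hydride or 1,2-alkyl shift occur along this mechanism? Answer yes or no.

no

The first-formed carbocation is tertiary.
No single 1,2-shift to an adjacent carbon would produce a more-substituted cation than the one already present, so no rearrangement occurs.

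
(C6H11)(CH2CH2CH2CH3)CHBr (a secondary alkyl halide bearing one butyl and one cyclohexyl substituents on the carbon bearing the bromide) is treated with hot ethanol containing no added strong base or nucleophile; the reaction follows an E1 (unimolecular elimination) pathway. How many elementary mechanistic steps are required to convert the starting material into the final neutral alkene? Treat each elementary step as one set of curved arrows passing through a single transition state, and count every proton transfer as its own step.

3

Step 1: Unassisted departure of Br⁻ (taking the C–Br bonding pair) generates a secondary carbocation.
Step 2: A hydride (H with its bonding pair) migrates from the adjacent cyclohexyl carbon to the cationic centre — a 1,2-hydride shift — upgrading the secondary cation to a tertiary one.
Step 3: An ethanol molecule (solvent) deprotonates a β-carbon; as the C–H bond breaks, those electrons form the new alkene π bond.
Total: 3 elementary steps.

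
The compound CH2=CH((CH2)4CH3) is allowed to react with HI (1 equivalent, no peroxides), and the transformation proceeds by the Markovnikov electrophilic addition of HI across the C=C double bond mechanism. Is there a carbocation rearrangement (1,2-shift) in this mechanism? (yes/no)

The first-formed carbocation is secondary.
No single 1,2-shift to an adjacent carbon would produce a more-substituted cation than the one already present, so no rearrangement occurs.

no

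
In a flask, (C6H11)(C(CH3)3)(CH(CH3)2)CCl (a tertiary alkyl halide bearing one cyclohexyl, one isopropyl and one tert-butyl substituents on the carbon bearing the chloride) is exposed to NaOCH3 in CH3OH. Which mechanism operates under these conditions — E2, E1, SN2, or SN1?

E2

Conditions: a strong base with a tertiary substrate bearing a β-hydrogen.
These conditions are the textbook signature of the E2 pathway.
A strong (often hindered) base removes a β-H in concert with loss of the leaving group — bimolecular elimination.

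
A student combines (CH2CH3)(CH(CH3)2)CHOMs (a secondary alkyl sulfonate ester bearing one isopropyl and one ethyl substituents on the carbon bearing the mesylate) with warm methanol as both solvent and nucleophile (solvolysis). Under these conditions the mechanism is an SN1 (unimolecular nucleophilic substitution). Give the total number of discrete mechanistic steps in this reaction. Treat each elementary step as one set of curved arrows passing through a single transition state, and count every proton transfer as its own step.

4

Step 1: The C–O bond breaks with both electrons going to the mesylate; MsO⁻ leaves and a secondary carbocation remains.
Step 2: A hydride (H with its bonding pair) migrates from the adjacent isopropyl carbon to the cationic centre — a 1,2-hydride shift — upgrading the secondary cation to a tertiary one.
Step 3: CH3OH donates an oxygen lone pair into the empty p orbital of the cation, giving a protonated ether (an oxonium ion).
Step 4: A second solvent molecule removes the proton on oxygen, giving the neutral ether product.
Total: 4 elementary steps.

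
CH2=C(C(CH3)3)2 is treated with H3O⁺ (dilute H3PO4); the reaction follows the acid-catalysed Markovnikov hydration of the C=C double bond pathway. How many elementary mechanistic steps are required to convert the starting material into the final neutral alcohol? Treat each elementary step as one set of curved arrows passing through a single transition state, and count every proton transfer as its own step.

3

Step 1: Electrophilic addition begins with the π(C=C) electrons forming a bond to the proton of H3O⁺. Following Markovnikov's rule, the resulting cation is tertiary. H2O is released.
(No 1,2-shift: no single shift to an adjacent carbon would give a more stable cation.)
Step 2: A lone pair on the oxygen of H2O attacks the carbocation, forming a C–O bond and an oxonium ion (a protonated alcohol).
Step 3: Proton transfer from the O–H of the oxonium ion to H2O completes the catalytic cycle and yields the alcohol.
Total: 3 elementary steps.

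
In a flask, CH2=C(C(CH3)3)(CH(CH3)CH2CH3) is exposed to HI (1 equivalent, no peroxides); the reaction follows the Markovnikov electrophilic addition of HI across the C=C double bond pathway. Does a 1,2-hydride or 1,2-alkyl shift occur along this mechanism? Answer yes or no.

The first-formed carbocation is tertiary.
No single 1,2-shift to an adjacent carbon would produce a more-substituted cation than the one already present, so no rearrangement occurs.

no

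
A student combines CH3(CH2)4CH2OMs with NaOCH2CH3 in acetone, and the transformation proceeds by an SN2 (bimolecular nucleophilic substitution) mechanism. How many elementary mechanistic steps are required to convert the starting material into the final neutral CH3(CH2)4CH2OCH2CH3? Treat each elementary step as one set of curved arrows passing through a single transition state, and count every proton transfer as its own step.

Step 1: The ethoxide nucleophile donates a lone pair from O to the α-carbon in a backside attack; simultaneously the C–O σ-bond breaks and both of its electrons leave with MsO⁻. One concerted step with inversion of configuration.
Total: 1 elementary step.

1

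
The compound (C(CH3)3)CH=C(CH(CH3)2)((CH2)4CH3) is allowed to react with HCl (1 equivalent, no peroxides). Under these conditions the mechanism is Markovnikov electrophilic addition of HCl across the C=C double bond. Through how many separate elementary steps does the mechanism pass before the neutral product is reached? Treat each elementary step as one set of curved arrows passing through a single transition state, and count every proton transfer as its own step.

Step 1: Electrophilic addition begins with the π(C=C) electrons forming a bond to the proton of HCl. Following Markovnikov's rule, the resulting cation is tertiary. The H–Cl bond breaks heterolytically, releasing Cl⁻.
(No 1,2-shift: no single shift to an adjacent carbon would give a more stable cation.)
Step 2: The Cl⁻ anion donates a lone pair to the carbocation, forming the new C–Cl σ-bond and giving the neutral alkyl halide.
Total: 2 elementary steps.

2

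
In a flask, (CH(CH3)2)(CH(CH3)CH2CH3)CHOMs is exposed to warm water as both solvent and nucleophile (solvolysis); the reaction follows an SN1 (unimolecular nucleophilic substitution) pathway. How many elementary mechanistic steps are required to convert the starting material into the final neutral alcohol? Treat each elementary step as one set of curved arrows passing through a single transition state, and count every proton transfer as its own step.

Step 1: Ionisation: the C–O σ-bond cleaves heterolytically; both bonding electrons depart with MsO⁻, leaving a secondary carbocation at the α-carbon.
Step 2: A 1,2-hydride shift from the adjacent isopropyl carbon moves the positive charge from the secondary centre to an adjacent carbon, generating a more stable tertiary carbocation.
Step 3: H2O donates an oxygen lone pair into the empty p orbital of the cation, giving a protonated alcohol (an oxonium ion).
Step 4: Deprotonation of the oxonium oxygen by solvent water yields the neutral alcohol.
Total: 4 elementary steps.

4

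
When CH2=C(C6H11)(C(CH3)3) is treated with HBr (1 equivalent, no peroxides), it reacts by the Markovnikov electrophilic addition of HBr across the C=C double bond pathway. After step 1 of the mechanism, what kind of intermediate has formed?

Step 1: The π electrons of the C=C bond attack a proton of HBr; Markovnikov addition places the new C–H on the less-substituted alkene carbon, so the positive charge ends up on the more-substituted carbon — a tertiary carbocation. The H–Br bond breaks heterolytically, releasing Br⁻.
After step 1 the species present is a tertiary carbocation.

tertiary carbocation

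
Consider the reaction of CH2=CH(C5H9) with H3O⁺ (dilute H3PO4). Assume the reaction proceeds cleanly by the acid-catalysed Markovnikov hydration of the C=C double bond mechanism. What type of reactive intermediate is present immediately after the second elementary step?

Step 1: Protonation of the alkene by H3O⁺: the π bond acts as the nucleophile and picks up H⁺, giving the more stable (Markovnikov) secondary carbocation. H2O is released.
Step 2: A 1,2-hydride shift from the adjacent cyclopentyl carbon moves the positive charge from the secondary centre to an adjacent carbon, generating a more stable tertiary carbocation.
After step 2 the species present is a tertiary carbocation.

tertiary carbocation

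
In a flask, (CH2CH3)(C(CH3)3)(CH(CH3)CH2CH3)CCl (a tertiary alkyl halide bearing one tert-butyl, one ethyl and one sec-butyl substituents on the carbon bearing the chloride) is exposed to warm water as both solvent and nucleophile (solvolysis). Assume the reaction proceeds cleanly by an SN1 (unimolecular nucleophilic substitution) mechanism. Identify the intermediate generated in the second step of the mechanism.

oxonium ion

Step 1: The C–Cl bond breaks with both electrons going to the chloride; Cl⁻ leaves and a tertiary carbocation remains.
Step 2: H2O donates an oxygen lone pair into the empty p orbital of the cation, giving a protonated alcohol (an oxonium ion).
After step 2 the species present is an oxonium ion.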